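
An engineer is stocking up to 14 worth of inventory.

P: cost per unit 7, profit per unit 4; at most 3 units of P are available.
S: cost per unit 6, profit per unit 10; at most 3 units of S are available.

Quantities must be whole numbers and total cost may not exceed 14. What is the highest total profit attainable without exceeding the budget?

This is a bounded integer knapsack.
S has the best ratio (10/6); taking only S gives at most 2×10 = 20 (stopped by the cost limit).
Optimal: 2×S: cost 12 ≤ 14, profit 2·10 = 20.

20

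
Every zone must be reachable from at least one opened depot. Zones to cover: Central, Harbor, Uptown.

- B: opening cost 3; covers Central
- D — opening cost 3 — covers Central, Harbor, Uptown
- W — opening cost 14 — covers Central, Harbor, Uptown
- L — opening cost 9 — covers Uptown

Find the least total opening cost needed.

D alone covers Central, Harbor, Uptown — every zone.
Total opening cost: 3.
No cover costs less than 3.

3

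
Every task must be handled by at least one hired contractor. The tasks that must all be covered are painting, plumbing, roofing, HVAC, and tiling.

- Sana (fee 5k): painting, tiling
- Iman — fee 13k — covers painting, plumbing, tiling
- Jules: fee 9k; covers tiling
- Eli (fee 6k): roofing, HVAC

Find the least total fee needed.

19

The greedy cost-per-new-task heuristic would pick Sana, Eli, and Iman for 24, but a cheaper cover exists.
Choose Iman and Eli: together they cover painting, plumbing, roofing, HVAC, tiling — every task.
Total fee: 13 + 6 = 19.
No cover costs less than 19.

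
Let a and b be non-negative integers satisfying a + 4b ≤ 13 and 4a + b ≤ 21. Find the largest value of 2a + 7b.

23

(a,b)=(1,3): 1·1+4·3=13≤13, 4·1+1·3=7≤21, objective 23.
(a,b)=(4,2): 1·4+4·2=12≤13, 4·4+1·2=18≤21, objective 22.
(a,b)=(0,3): 1·0+4·3=12≤13, 4·0+1·3=3≤21, objective 21.
Maximum is 23 at (a,b)=(1,3).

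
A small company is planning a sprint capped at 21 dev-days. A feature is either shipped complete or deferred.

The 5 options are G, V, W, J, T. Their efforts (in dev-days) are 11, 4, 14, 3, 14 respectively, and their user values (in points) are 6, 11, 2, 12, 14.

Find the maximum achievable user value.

Take V, J, and T: effort 4 + 3 + 14 = 21 ≤ 21, user value 11 + 12 + 14 = 37.
No other feasible combination does better.

37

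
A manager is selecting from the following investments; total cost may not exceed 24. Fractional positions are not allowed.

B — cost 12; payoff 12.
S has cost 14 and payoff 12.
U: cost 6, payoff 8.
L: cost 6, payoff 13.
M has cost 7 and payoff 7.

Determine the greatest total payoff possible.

Take B, U, and L: cost 12 + 6 + 6 = 24 ≤ 24, payoff 12 + 8 + 13 = 33.
No other feasible combination does better.

33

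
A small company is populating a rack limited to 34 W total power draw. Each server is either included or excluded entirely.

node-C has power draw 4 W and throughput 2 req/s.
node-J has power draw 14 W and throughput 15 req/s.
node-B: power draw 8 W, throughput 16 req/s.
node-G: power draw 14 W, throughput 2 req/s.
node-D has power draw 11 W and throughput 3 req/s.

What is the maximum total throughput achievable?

34

node-J + node-B + node-D: power draw 14 + 8 + 11 = 33 ≤ 34, throughput 15 + 16 + 3 = 34.
node-C + node-J + node-B: power draw 4 + 14 + 8 = 26 ≤ 34, throughput 2 + 15 + 16 = 33.
node-J + node-B: power draw 14 + 8 = 22 ≤ 34, throughput 15 + 16 = 31.
Best is node-J, node-B, and node-D with total throughput 34.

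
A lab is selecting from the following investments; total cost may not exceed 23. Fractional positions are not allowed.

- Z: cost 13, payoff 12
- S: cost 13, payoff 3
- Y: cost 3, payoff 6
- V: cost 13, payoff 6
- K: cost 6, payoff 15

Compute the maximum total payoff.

33

Take Z, Y, and K: cost 13 + 3 + 6 = 22 ≤ 23, payoff 12 + 6 + 15 = 33.
No other feasible combination does better.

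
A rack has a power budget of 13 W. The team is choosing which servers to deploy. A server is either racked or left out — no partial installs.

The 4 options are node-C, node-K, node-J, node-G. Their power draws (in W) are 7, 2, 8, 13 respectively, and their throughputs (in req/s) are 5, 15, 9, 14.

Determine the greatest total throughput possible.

Allowing fractional choices, the relaxed optimum would be about 27.2, but servers are indivisible.
node-K + node-J: power draw 2 + 8 = 10 ≤ 13, throughput 15 + 9 = 24.
node-K: power draw 2 ≤ 13, throughput 15.
node-C + node-K: power draw 7 + 2 = 9 ≤ 13, throughput 5 + 15 = 20.
Best is node-K and node-J with total throughput 24.

24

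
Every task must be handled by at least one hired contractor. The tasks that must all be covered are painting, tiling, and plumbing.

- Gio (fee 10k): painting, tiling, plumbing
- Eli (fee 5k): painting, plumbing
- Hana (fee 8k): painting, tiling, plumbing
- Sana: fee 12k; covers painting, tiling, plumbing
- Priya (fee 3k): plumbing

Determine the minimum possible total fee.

The greedy cost-per-new-task heuristic would pick Eli and Hana for 13, but a cheaper cover exists.
Hana alone covers painting, tiling, plumbing — every task.
Total fee: 8.
No cover costs less than 8.

8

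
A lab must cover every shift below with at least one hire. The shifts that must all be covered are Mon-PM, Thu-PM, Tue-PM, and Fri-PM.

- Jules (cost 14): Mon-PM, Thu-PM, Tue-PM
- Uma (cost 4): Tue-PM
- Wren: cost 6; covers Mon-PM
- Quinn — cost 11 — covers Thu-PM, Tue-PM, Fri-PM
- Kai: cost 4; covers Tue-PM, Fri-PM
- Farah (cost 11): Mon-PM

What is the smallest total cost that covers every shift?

17

Choose Wren and Quinn: together they cover Mon-PM, Thu-PM, Tue-PM, Fri-PM — every shift.
Total cost: 6 + 11 = 17.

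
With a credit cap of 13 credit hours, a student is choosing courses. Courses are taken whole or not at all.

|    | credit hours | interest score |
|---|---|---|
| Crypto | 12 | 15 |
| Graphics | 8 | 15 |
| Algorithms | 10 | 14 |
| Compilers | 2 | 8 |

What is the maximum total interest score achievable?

23

Allowing fractional choices, the relaxed optimum would be about 27.2, but courses are indivisible.
Algorithms + Compilers: credit hours 10 + 2 = 12 ≤ 13, interest score 14 + 8 = 22.
Graphics + Compilers: credit hours 8 + 2 = 10 ≤ 13, interest score 15 + 8 = 23.
Graphics: credit hours 8 ≤ 13, interest score 15.
Best is Graphics and Compilers with total interest score 23.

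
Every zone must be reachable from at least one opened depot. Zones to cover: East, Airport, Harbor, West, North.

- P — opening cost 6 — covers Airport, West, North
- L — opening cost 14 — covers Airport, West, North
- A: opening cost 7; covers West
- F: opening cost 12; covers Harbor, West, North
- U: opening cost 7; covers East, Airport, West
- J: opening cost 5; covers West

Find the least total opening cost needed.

The greedy cost-per-new-zone heuristic would pick P, U, and F for 25, but a cheaper cover exists.
Choose F and U: together they cover East, Airport, Harbor, West, North — every zone.
Total opening cost: 12 + 7 = 19.
No cover costs less than 19.

19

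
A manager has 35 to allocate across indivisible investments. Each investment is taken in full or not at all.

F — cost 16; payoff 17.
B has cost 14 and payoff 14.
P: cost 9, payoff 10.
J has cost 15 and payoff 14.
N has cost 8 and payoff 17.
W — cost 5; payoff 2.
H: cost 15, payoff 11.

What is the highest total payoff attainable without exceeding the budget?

This is a 0-1 knapsack instance.
Allowing fractional choices, the relaxed optimum would be about 46.0, but investments are indivisible.
B + P + N: cost 14 + 9 + 8 = 31 ≤ 35, payoff 14 + 10 + 17 = 41.
F + P + N: cost 16 + 9 + 8 = 33 ≤ 35, payoff 17 + 10 + 17 = 44.
P + J + N: cost 9 + 15 + 8 = 32 ≤ 35, payoff 10 + 14 + 17 = 41.
Best is F, P, and N with total payoff 44.

44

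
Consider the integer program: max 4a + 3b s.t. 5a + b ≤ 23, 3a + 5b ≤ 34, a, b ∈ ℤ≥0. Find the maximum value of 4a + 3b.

(a,b)=(3,5) is feasible, giving 27.
(a,b)=(4,3) is feasible, giving 25.
(a,b)=(3,4) is feasible, giving 24.
No feasible integer point exceeds 27.

27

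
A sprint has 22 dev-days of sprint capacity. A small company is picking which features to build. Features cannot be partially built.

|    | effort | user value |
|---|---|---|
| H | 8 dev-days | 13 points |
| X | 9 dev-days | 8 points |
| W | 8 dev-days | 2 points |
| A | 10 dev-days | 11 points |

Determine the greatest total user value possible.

24

Treat it as a binary knapsack problem.
Allowing fractional choices, the relaxed optimum would be about 27.6, but features are indivisible.
H + X: effort 8 + 9 = 17 ≤ 22, user value 13 + 8 = 21.
H + A: effort 8 + 10 = 18 ≤ 22, user value 13 + 11 = 24.
Best is H and A with total user value 24.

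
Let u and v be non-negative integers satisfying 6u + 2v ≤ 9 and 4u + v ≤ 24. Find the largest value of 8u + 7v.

The continuous relaxation peaks at (0, 4.5) with value 31.50; rounding to a feasible lattice point costs some objective.
(u,v)=(0,4): 6·0+2·4=8≤9, 4·0+1·4=4≤24, objective 28.
(u,v)=(0,3): 6·0+2·3=6≤9, 4·0+1·3=3≤24, objective 21.
Maximum is 28 at (u,v)=(0,4).

28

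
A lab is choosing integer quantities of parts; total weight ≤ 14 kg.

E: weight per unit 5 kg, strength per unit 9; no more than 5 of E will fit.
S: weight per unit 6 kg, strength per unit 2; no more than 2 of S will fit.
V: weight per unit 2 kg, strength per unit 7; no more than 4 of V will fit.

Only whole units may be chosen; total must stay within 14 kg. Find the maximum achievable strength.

37

1×E and 4×V: weight 13 ≤ 14, strength 1·9 + 4·7 = 37.
2×E and 2×V: weight 14 ≤ 14, strength 2·9 + 2·7 = 32.
Best is 37.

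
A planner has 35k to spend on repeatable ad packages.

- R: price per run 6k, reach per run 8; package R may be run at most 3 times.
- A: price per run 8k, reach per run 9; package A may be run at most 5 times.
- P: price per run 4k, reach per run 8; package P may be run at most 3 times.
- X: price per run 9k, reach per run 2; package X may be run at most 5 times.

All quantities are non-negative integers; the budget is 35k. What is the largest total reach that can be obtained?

This is a bounded integer knapsack.
P has the best ratio (8/4); taking only P gives at most 3×8 = 24 (stopped by the supply cap of 3).
Mixing does better — 1×R, 2×A, and 3×P: price 34 ≤ 35, reach 1·8 + 2·9 + 3·8 = 50.

50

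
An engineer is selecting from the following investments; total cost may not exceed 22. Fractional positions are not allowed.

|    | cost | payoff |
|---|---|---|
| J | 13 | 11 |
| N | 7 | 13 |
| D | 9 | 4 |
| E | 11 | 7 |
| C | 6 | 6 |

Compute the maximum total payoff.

Allowing fractional choices, the relaxed optimum would be about 26.6, but investments are indivisible.
N + E: cost 7 + 11 = 18 ≤ 22, payoff 13 + 7 = 20.
J + N: cost 13 + 7 = 20 ≤ 22, payoff 11 + 13 = 24.
N + D + C: cost 7 + 9 + 6 = 22 ≤ 22, payoff 13 + 4 + 6 = 23.
Best is J and N with total payoff 24.

24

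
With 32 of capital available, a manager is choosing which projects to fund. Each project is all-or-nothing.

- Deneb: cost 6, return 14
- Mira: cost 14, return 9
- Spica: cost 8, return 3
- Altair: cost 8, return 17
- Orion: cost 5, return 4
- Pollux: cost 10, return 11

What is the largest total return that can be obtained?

46

Deneb + Altair + Pollux: cost 6 + 8 + 10 = 24 ≤ 32, return 14 + 17 + 11 = 42.
Deneb + Spica + Altair + Pollux: cost 6 + 8 + 8 + 10 = 32 ≤ 32, return 14 + 3 + 17 + 11 = 45.
Deneb + Altair + Orion + Pollux: cost 6 + 8 + 5 + 10 = 29 ≤ 32, return 14 + 17 + 4 + 11 = 46.
Best is Deneb, Altair, Orion, and Pollux with total return 46.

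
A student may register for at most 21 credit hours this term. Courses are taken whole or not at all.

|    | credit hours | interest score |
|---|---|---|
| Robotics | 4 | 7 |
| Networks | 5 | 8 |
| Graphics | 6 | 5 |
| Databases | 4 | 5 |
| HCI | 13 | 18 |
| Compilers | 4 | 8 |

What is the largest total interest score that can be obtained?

33

Allowing fractional choices, the relaxed optimum would be about 34.1, but courses are indivisible.
Robotics + HCI + Compilers: credit hours 4 + 13 + 4 = 21 ≤ 21, interest score 7 + 18 + 8 = 33.
Databases + HCI + Compilers: credit hours 4 + 13 + 4 = 21 ≤ 21, interest score 5 + 18 + 8 = 31.
Best is Robotics, HCI, and Compilers with total interest score 33.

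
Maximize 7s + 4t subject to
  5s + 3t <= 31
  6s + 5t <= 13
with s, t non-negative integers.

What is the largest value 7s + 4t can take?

14

Relaxing integrality, the LP optimum is 15.17 at (s,t) = (2.17, 0), which is not an integer point.
(s,t)=(2,0): 5·2+3·0=10≤31, 6·2+5·0=12≤13, objective 14.
(s,t)=(1,1): 5·1+3·1=8≤31, 6·1+5·1=11≤13, objective 11.
(s,t)=(1,0): 5·1+3·0=5≤31, 6·1+5·0=6≤13, objective 7.
The best lattice point is (2,0), giving 14.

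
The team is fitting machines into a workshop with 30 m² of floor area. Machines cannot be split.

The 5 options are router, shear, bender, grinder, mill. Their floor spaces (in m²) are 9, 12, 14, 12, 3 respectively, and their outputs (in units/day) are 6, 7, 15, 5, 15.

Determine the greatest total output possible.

Take shear, bender, and mill: floor space 12 + 14 + 3 = 29 ≤ 30, output 7 + 15 + 15 = 37.
No other feasible combination does better.

37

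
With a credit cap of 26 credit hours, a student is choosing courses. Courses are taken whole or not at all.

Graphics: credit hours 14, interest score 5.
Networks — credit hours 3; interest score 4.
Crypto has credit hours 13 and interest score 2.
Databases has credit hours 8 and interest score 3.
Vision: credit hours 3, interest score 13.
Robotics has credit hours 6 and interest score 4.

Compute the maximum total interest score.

26

Take Graphics, Networks, Vision, and Robotics: credit hours 14 + 3 + 3 + 6 = 26 ≤ 26, interest score 5 + 4 + 13 + 4 = 26.
No other feasible combination does better.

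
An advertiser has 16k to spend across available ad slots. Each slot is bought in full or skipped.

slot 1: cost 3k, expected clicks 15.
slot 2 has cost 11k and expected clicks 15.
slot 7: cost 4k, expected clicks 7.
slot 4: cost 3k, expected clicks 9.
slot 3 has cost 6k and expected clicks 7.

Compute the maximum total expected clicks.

38

Allowing fractional choices, the relaxed optimum would be about 39.2, but ad slots are indivisible.
slot 1 + slot 7 + slot 4: cost 3 + 4 + 3 = 10 ≤ 16, expected clicks 15 + 7 + 9 = 31.
slot 1 + slot 7 + slot 4 + slot 3: cost 3 + 4 + 3 + 6 = 16 ≤ 16, expected clicks 15 + 7 + 9 + 7 = 38.
Best is slot 1, slot 7, slot 4, and slot 3 with total expected clicks 38.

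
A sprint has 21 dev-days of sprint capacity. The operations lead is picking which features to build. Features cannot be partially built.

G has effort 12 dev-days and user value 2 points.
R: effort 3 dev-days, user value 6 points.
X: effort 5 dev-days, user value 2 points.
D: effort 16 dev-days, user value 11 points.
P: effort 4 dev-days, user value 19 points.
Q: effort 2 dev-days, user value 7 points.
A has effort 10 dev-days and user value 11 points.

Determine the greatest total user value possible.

This is an integer program with binary decision variables.
Take R, P, Q, and A: effort 3 + 4 + 2 + 10 = 19 ≤ 21, user value 6 + 19 + 7 + 11 = 43.
No other feasible combination does better.

43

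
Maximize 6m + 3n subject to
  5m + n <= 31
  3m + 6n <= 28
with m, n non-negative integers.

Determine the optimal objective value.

Relaxing integrality, the LP optimum is 40.33 at (m,n) = (5.85, 1.74), which is not an integer point.
(m,n)=(6,1): 5·6+1·1=31≤31, 3·6+6·1=24≤28, objective 39.
(m,n)=(6,0): 5·6+1·0=30≤31, 3·6+6·0=18≤28, objective 36.
(m,n)=(5,2): 5·5+1·2=27≤31, 3·5+6·2=27≤28, objective 36.
(m,n)=(5,1): 5·5+1·1=26≤31, 3·5+6·1=21≤28, objective 33.
The best lattice point is (6,1), giving 39.

39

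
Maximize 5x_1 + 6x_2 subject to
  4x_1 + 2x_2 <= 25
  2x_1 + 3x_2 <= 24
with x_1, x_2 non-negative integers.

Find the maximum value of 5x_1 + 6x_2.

51

Relaxing integrality, the LP optimum is 51.38 at (x_1,x_2) = (3.38, 5.75), which is not an integer point.
(x_1,x_2)=(3,6): 4·3+2·6=24≤25, 2·3+3·6=24≤24, objective 51.
(x_1,x_2)=(2,6): 4·2+2·6=20≤25, 2·2+3·6=22≤24, objective 46.
(x_1,x_2)=(3,5): 4·3+2·5=22≤25, 2·3+3·5=21≤24, objective 45.
The best lattice point is (3,6), giving 51.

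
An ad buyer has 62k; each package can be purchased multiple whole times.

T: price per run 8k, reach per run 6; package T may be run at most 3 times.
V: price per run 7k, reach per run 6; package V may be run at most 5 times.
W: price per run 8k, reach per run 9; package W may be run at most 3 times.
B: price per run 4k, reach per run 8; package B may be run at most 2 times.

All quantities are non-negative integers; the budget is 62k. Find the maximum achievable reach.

B has the best ratio (8/4); taking only B gives at most 2×8 = 16 (stopped by the supply cap of 2).
Mixing does better — 4×V, 3×W, and 2×B: price 60 ≤ 62, reach 4·6 + 3·9 + 2·8 = 67.

67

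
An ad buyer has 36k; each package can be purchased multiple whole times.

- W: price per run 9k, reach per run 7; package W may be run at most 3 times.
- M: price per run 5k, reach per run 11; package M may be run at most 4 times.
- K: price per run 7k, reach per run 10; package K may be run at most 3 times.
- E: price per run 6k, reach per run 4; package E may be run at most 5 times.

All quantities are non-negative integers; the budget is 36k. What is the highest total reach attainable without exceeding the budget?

64

M has the best ratio (11/5); taking only M gives at most 4×11 = 44 (stopped by the supply cap of 4).
Mixing does better — 4×M and 2×K: price 34 ≤ 36, reach 4·11 + 2·10 = 64.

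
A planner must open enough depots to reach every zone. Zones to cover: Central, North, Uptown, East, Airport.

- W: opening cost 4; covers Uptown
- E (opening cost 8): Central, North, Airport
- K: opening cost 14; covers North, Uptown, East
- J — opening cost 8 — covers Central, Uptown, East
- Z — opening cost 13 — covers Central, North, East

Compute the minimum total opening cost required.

Choose E and J: together they cover Central, North, Uptown, East, Airport — every zone.
Total opening cost: 8 + 8 = 16.

16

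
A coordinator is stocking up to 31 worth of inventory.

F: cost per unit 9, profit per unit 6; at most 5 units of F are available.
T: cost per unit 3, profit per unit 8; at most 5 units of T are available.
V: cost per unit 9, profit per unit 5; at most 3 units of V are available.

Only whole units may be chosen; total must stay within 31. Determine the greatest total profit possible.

This is a bounded integer knapsack.
5×T and 1×V: cost 24 ≤ 31, profit 5·8 + 1·5 = 45.
1×F and 5×T: cost 24 ≤ 31, profit 1·6 + 5·8 = 46.
Best is 46.

46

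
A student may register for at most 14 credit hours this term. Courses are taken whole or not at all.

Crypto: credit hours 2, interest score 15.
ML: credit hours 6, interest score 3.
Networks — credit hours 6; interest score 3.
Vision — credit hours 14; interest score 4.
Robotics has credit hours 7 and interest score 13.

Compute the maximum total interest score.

This is a 0-1 knapsack instance.
Allowing fractional choices, the relaxed optimum would be about 30.5, but courses are indivisible.
Crypto + ML: credit hours 2 + 6 = 8 ≤ 14, interest score 15 + 3 = 18.
Crypto + Robotics: credit hours 2 + 7 = 9 ≤ 14, interest score 15 + 13 = 28.
Crypto + ML + Networks: credit hours 2 + 6 + 6 = 14 ≤ 14, interest score 15 + 3 + 3 = 21.
Best is Crypto and Robotics with total interest score 28.

28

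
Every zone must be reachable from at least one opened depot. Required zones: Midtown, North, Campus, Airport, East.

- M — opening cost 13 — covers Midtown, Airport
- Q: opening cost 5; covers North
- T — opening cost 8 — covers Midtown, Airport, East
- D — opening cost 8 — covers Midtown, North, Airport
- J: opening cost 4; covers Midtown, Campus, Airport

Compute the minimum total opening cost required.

17

Choose Q, T, and J: together they cover Midtown, North, Campus, Airport, East — every zone.
Total opening cost: 5 + 8 + 4 = 17.
No cover costs less than 17.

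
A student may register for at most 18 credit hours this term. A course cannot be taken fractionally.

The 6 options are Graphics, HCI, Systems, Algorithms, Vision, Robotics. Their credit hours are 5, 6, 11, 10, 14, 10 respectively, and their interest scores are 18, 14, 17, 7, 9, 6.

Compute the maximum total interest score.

Allowing fractional choices, the relaxed optimum would be about 42.8, but courses are indivisible.
Graphics + HCI: credit hours 5 + 6 = 11 ≤ 18, interest score 18 + 14 = 32.
Graphics + Systems: credit hours 5 + 11 = 16 ≤ 18, interest score 18 + 17 = 35.
HCI + Systems: credit hours 6 + 11 = 17 ≤ 18, interest score 14 + 17 = 31.
Best is Graphics and Systems with total interest score 35.

35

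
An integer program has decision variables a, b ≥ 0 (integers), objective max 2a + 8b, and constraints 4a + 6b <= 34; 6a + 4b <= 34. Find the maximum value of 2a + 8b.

42

(a,b)=(1,5) is feasible, giving 42.
(a,b)=(0,5) is feasible, giving 40.
(a,b)=(2,4) is feasible, giving 36.
The best lattice point is (1,5), giving 42.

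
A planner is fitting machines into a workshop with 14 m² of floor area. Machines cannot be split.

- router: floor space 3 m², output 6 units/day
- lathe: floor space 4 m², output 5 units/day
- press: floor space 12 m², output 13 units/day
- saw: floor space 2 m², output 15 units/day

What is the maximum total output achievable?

28

This is an integer program with binary decision variables.
router + lathe + saw: floor space 3 + 4 + 2 = 9 ≤ 14, output 6 + 5 + 15 = 26.
press + saw: floor space 12 + 2 = 14 ≤ 14, output 13 + 15 = 28.
Best is press and saw with total output 28.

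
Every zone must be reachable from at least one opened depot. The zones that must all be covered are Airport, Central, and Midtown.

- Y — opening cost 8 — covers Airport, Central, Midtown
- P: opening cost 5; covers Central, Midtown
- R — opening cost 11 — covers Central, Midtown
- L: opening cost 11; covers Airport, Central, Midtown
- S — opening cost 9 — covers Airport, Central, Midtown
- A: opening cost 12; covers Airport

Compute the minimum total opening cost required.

The greedy cost-per-new-zone heuristic would pick P and Y for 13, but a cheaper cover exists.
Y alone covers Airport, Central, Midtown — every zone.
Total opening cost: 8.
No cover costs less than 8.

8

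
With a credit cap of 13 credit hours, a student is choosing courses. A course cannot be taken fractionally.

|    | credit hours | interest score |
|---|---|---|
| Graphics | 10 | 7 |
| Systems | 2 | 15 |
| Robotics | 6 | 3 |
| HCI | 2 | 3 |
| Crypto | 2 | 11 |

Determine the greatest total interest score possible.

Systems + Robotics + HCI + Crypto: credit hours 2 + 6 + 2 + 2 = 12 ≤ 13, interest score 15 + 3 + 3 + 11 = 32.
Systems + HCI + Crypto: credit hours 2 + 2 + 2 = 6 ≤ 13, interest score 15 + 3 + 11 = 29.
Best is Systems, Robotics, HCI, and Crypto with total interest score 32.

32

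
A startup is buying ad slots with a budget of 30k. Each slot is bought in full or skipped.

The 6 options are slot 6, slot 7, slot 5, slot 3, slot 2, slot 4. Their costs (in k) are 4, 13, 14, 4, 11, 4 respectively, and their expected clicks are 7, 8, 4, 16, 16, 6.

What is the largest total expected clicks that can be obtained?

45

slot 6 + slot 3 + slot 2 + slot 4: cost 4 + 4 + 11 + 4 = 23 ≤ 30, expected clicks 7 + 16 + 16 + 6 = 45.
slot 6 + slot 3 + slot 2: cost 4 + 4 + 11 = 19 ≤ 30, expected clicks 7 + 16 + 16 = 39.
slot 7 + slot 3 + slot 2: cost 13 + 4 + 11 = 28 ≤ 30, expected clicks 8 + 16 + 16 = 40.
Best is slot 6, slot 3, slot 2, and slot 4 with total expected clicks 45.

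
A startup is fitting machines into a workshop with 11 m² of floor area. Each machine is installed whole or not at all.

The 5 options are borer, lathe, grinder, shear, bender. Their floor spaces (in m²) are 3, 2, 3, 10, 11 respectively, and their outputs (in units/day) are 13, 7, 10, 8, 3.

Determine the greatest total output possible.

This is a 0-1 knapsack instance.
borer + lathe: floor space 3 + 2 = 5 ≤ 11, output 13 + 7 = 20.
borer + grinder: floor space 3 + 3 = 6 ≤ 11, output 13 + 10 = 23.
borer + lathe + grinder: floor space 3 + 2 + 3 = 8 ≤ 11, output 13 + 7 + 10 = 30.
Best is borer, lathe, and grinder with total output 30.

30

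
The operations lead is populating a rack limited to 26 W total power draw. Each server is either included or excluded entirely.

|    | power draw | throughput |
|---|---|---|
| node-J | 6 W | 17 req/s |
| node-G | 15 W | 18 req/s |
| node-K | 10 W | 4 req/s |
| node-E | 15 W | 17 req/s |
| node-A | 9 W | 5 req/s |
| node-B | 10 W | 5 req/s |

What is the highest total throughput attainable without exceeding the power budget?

Allowing fractional choices, the relaxed optimum would be about 40.7, but servers are indivisible.
node-J + node-E: power draw 6 + 15 = 21 ≤ 26, throughput 17 + 17 = 34.
node-J + node-G: power draw 6 + 15 = 21 ≤ 26, throughput 17 + 18 = 35.
node-J + node-A + node-B: power draw 6 + 9 + 10 = 25 ≤ 26, throughput 17 + 5 + 5 = 27.
Best is node-J and node-G with total throughput 35.

35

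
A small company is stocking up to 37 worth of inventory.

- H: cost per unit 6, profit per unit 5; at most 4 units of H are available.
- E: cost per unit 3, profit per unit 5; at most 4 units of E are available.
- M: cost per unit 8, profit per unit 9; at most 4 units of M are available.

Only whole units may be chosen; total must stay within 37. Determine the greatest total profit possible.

47

This is a bounded integer knapsack.
E has the best ratio (5/3); taking only E gives at most 4×5 = 20 (stopped by the supply cap of 4).
Mixing does better — 4×E and 3×M: cost 36 ≤ 37, profit 4·5 + 3·9 = 47.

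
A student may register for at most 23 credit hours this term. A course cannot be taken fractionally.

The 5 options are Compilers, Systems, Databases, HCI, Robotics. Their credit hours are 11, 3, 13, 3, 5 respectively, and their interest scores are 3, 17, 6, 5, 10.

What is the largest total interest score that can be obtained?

35

This is a 0-1 knapsack instance.
Allowing fractional choices, the relaxed optimum would be about 37.5, but courses are indivisible.
Compilers + Systems + HCI + Robotics: credit hours 11 + 3 + 3 + 5 = 22 ≤ 23, interest score 3 + 17 + 5 + 10 = 35.
Systems + Databases + Robotics: credit hours 3 + 13 + 5 = 21 ≤ 23, interest score 17 + 6 + 10 = 33.
Best is Compilers, Systems, HCI, and Robotics with total interest score 35.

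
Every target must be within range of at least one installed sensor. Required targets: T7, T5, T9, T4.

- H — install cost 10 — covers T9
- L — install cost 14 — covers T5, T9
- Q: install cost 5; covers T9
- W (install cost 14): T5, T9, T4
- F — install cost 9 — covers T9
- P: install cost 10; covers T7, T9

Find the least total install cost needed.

24

This is an integer covering problem.
Choose W and P: together they cover T7, T5, T9, T4 — every target.
Total install cost: 14 + 10 = 24.
No cover costs less than 24.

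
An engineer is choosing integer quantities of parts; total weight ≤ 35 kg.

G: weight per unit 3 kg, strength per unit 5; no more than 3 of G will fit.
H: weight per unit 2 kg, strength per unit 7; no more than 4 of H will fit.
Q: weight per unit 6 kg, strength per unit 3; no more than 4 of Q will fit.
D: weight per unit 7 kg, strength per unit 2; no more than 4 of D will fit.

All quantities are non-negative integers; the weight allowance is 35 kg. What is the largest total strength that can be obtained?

Take 3×G, 4×H, and 3×Q: weight 35 ≤ 35, strength 3·5 + 4·7 + 3·3 = 52.
H has the best ratio (7/2) and is taken to its limit of 4; remaining capacity is filled optimally with the others.

52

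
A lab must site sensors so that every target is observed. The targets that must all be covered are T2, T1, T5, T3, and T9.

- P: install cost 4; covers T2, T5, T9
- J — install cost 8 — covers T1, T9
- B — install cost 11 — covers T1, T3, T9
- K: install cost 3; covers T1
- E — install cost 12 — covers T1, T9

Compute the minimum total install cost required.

This is an integer covering problem.
The greedy cost-per-new-target heuristic would pick P, K, and B for 18, but a cheaper cover exists.
Choose P and B: together they cover T2, T1, T5, T3, T9 — every target.
Total install cost: 4 + 11 = 15.
No cover costs less than 15.

15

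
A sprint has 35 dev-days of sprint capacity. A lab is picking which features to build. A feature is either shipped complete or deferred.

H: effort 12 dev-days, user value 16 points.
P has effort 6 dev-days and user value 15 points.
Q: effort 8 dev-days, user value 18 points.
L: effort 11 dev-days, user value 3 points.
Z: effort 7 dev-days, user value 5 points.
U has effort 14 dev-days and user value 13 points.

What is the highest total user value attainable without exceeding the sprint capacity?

54

H + P + Q + Z: effort 12 + 6 + 8 + 7 = 33 ≤ 35, user value 16 + 15 + 18 + 5 = 54.
H + P + Q: effort 12 + 6 + 8 = 26 ≤ 35, user value 16 + 15 + 18 = 49.
P + Q + Z + U: effort 6 + 8 + 7 + 14 = 35 ≤ 35, user value 15 + 18 + 5 + 13 = 51.
Best is H, P, Q, and Z with total user value 54.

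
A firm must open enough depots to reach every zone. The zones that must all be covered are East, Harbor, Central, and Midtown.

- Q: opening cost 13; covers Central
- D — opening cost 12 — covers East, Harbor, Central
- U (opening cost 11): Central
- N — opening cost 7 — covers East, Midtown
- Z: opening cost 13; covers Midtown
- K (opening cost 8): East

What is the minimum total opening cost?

Choose D and N: together they cover East, Harbor, Central, Midtown — every zone.
Total opening cost: 12 + 7 = 19.
No cover costs less than 19.

19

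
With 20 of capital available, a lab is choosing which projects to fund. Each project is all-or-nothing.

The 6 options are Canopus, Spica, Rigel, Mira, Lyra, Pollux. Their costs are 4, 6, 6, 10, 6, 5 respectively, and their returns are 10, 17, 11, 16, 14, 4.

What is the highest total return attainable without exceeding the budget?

Allowing fractional choices, the relaxed optimum would be about 48.3, but projects are indivisible.
Spica + Rigel + Lyra: cost 6 + 6 + 6 = 18 ≤ 20, return 17 + 11 + 14 = 42.
Canopus + Spica + Mira: cost 4 + 6 + 10 = 20 ≤ 20, return 10 + 17 + 16 = 43.
Best is Canopus, Spica, and Mira with total return 43.

43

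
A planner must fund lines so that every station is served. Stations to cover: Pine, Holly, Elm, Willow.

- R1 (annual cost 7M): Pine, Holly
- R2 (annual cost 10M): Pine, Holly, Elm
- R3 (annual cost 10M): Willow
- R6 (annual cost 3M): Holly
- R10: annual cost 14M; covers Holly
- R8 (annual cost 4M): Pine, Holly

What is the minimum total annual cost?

The greedy cost-per-new-station heuristic would pick R8, R2, and R3 for 24, but a cheaper cover exists.
Choose R2 and R3: together they cover Pine, Holly, Elm, Willow — every station.
Total annual cost: 10 + 10 = 20.
No cover costs less than 20.

20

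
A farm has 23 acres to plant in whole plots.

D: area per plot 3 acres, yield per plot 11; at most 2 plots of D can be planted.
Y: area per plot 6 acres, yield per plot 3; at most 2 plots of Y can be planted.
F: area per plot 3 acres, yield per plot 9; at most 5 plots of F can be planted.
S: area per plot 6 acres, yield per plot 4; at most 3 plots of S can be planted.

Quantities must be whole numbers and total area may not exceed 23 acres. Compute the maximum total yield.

2×D and 4×F: area 18 ≤ 23, yield 2·11 + 4·9 = 58.
2×D and 5×F: area 21 ≤ 23, yield 2·11 + 5·9 = 67.
Best is 67.

67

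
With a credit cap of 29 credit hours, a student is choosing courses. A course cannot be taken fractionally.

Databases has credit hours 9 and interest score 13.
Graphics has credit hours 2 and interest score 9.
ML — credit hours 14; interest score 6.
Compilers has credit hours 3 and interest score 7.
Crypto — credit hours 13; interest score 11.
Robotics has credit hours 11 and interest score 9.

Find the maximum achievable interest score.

40

Allowing fractional choices, the relaxed optimum would be about 41.6, but courses are indivisible.
Databases + Graphics + Compilers + Crypto: credit hours 9 + 2 + 3 + 13 = 27 ≤ 29, interest score 13 + 9 + 7 + 11 = 40.
Databases + Graphics + Compilers + Robotics: credit hours 9 + 2 + 3 + 11 = 25 ≤ 29, interest score 13 + 9 + 7 + 9 = 38.
Best is Databases, Graphics, Compilers, and Crypto with total interest score 40.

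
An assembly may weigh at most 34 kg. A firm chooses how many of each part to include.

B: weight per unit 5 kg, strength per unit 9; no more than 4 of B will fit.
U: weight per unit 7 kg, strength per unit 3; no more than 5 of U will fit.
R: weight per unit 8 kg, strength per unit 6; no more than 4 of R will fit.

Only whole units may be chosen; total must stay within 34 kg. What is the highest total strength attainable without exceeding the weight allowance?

42

4×B and 2×U: weight 34 ≤ 34, strength 4·9 + 2·3 = 42.
4×B and 1×R: weight 28 ≤ 34, strength 4·9 + 1·6 = 42.
Best is 42.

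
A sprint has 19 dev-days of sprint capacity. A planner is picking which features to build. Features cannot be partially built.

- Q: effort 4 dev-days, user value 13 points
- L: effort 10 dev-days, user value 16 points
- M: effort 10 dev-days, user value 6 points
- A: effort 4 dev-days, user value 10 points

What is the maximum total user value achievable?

39

Take Q, L, and A: effort 4 + 10 + 4 = 18 ≤ 19, user value 13 + 16 + 10 = 39.
No other feasible combination does better.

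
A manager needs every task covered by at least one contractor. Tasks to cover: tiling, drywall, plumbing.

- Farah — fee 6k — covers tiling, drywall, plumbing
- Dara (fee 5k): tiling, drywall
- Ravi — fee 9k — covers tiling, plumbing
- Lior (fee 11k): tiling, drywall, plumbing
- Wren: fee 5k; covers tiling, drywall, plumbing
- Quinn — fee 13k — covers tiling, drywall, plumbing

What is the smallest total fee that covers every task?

Wren alone covers tiling, drywall, plumbing — every task.
Total fee: 5.
No cover costs less than 5.

5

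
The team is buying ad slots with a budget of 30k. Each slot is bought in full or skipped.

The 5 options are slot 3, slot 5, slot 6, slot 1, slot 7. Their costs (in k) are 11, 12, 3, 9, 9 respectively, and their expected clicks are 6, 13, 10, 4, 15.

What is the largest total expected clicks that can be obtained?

This is an integer program with binary decision variables.
Take slot 5, slot 6, and slot 7: cost 12 + 3 + 9 = 24 ≤ 30, expected clicks 13 + 10 + 15 = 38.
No other feasible combination does better.

38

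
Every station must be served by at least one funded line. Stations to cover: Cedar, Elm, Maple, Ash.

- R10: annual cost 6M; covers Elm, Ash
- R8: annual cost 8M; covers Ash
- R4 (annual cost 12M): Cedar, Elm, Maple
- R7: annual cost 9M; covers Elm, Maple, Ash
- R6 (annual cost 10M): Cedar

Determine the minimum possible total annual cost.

18

Choose R10 and R4: together they cover Cedar, Elm, Maple, Ash — every station.
Total annual cost: 6 + 12 = 18.
No cover costs less than 18.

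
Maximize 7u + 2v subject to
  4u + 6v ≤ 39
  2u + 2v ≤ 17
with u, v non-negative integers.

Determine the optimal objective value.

The continuous relaxation peaks at (8.5, 0) with value 59.50; rounding to a feasible lattice point costs some objective.
(u,v)=(8,0): 4·8+6·0=32≤39, 2·8+2·0=16≤17, objective 56.
(u,v)=(7,1): 4·7+6·1=34≤39, 2·7+2·1=16≤17, objective 51.
(u,v)=(7,0): 4·7+6·0=28≤39, 2·7+2·0=14≤17, objective 49.
The best lattice point is (8,0), giving 56.

56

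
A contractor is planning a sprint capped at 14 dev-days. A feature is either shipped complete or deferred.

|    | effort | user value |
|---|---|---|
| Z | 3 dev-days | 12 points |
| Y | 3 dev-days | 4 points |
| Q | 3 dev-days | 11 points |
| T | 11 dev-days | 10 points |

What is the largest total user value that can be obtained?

Z + Q: effort 3 + 3 = 6 ≤ 14, user value 12 + 11 = 23.
Z + T: effort 3 + 11 = 14 ≤ 14, user value 12 + 10 = 22.
Z + Y + Q: effort 3 + 3 + 3 = 9 ≤ 14, user value 12 + 4 + 11 = 27.
Best is Z, Y, and Q with total user value 27.

27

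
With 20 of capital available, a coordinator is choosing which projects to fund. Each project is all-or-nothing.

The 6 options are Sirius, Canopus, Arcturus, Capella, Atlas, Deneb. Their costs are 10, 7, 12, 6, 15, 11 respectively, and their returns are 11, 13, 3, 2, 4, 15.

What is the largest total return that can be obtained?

28

Allowing fractional choices, the relaxed optimum would be about 30.2, but projects are indivisible.
Sirius + Canopus: cost 10 + 7 = 17 ≤ 20, return 11 + 13 = 24.
Canopus + Deneb: cost 7 + 11 = 18 ≤ 20, return 13 + 15 = 28.
Best is Canopus and Deneb with total return 28.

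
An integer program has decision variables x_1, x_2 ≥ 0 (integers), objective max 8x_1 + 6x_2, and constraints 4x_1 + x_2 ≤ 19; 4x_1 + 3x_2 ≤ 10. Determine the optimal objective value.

(x_1,x_2)=(1,2): 4·1+1·2=6≤19, 4·1+3·2=10≤10, objective 20.
(x_1,x_2)=(0,3): 4·0+1·3=3≤19, 4·0+3·3=9≤10, objective 18.
The best lattice point is (1,2), giving 20.

20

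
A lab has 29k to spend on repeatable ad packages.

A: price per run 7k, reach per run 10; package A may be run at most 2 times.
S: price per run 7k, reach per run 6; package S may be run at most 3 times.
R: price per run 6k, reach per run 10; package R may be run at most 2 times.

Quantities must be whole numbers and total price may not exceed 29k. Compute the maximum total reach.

R has the best ratio (10/6); taking only R gives at most 2×10 = 20 (stopped by the supply cap of 2).
Mixing does better — 2×A and 2×R: price 26 ≤ 29, reach 2·10 + 2·10 = 40.

40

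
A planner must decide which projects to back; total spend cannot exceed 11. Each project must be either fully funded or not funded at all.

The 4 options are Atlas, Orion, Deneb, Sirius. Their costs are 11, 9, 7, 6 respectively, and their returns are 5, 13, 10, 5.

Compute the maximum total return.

Allowing fractional choices, the relaxed optimum would be about 15.9, but projects are indivisible.
Deneb: cost 7 ≤ 11, return 10.
Orion: cost 9 ≤ 11, return 13.
Best is Orion with total return 13.

13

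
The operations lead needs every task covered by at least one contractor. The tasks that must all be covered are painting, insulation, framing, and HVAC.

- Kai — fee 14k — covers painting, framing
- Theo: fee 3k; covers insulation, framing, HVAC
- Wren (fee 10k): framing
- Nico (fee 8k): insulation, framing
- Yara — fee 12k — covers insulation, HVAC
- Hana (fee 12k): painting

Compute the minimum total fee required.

15

This is a weighted set-cover instance.
Choose Theo and Hana: together they cover painting, insulation, framing, HVAC — every task.
Total fee: 3 + 12 = 15.
No cover costs less than 15.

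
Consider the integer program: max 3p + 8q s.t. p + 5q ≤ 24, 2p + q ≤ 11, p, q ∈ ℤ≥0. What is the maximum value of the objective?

(p,q)=(3,4): 1·3+5·4=23≤24, 2·3+1·4=10≤11, objective 41.
(p,q)=(2,4): 1·2+5·4=22≤24, 2·2+1·4=8≤11, objective 38.
(p,q)=(4,3): 1·4+5·3=19≤24, 2·4+1·3=11≤11, objective 36.
No feasible integer point exceeds 41.

41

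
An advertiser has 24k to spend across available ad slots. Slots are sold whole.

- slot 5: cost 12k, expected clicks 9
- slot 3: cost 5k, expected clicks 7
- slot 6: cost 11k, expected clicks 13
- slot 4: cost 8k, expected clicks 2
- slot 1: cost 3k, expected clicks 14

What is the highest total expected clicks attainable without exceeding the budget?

34

Allowing fractional choices, the relaxed optimum would be about 37.8, but ad slots are indivisible.
slot 5 + slot 3 + slot 1: cost 12 + 5 + 3 = 20 ≤ 24, expected clicks 9 + 7 + 14 = 30.
slot 3 + slot 6 + slot 1: cost 5 + 11 + 3 = 19 ≤ 24, expected clicks 7 + 13 + 14 = 34.
Best is slot 3, slot 6, and slot 1 with total expected clicks 34.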